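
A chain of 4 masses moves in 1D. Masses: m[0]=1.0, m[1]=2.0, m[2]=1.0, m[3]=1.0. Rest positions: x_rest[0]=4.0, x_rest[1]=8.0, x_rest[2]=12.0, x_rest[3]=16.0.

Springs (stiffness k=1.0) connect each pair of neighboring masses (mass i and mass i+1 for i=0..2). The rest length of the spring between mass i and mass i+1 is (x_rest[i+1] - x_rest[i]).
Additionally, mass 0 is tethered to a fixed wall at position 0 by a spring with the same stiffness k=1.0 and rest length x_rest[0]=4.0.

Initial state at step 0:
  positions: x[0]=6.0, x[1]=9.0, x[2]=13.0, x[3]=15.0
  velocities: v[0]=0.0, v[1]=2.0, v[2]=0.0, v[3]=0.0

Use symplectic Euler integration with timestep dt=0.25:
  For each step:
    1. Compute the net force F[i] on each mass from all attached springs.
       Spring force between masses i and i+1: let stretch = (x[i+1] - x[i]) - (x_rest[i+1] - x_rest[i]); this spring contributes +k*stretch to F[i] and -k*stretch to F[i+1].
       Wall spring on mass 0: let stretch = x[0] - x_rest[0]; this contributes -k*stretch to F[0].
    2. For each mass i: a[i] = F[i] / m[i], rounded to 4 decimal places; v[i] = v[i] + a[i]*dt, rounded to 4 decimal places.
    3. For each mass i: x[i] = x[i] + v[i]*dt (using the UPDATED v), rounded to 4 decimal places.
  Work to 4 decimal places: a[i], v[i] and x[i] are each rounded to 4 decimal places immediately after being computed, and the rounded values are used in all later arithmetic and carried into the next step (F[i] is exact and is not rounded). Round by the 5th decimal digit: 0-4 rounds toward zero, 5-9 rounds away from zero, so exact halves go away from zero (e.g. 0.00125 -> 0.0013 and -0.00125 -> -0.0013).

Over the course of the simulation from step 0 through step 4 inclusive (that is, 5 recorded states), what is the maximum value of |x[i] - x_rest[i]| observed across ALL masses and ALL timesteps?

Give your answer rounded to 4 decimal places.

Step 0: x=[6.0000 9.0000 13.0000 15.0000] v=[0.0000 2.0000 0.0000 0.0000]
Step 1: x=[5.8125 9.5313 12.8750 15.1250] v=[-0.7500 2.1250 -0.5000 0.5000]
Step 2: x=[5.4942 10.0508 12.6817 15.3594] v=[-1.2734 2.0781 -0.7734 0.9375]
Step 3: x=[5.1173 10.5102 12.4913 15.6764] v=[-1.5078 1.8374 -0.7617 1.2681]
Step 4: x=[4.7576 10.8629 12.3761 16.0444] v=[-1.4389 1.4109 -0.4607 1.4718]
Max displacement = 2.8629

Answer: 2.8629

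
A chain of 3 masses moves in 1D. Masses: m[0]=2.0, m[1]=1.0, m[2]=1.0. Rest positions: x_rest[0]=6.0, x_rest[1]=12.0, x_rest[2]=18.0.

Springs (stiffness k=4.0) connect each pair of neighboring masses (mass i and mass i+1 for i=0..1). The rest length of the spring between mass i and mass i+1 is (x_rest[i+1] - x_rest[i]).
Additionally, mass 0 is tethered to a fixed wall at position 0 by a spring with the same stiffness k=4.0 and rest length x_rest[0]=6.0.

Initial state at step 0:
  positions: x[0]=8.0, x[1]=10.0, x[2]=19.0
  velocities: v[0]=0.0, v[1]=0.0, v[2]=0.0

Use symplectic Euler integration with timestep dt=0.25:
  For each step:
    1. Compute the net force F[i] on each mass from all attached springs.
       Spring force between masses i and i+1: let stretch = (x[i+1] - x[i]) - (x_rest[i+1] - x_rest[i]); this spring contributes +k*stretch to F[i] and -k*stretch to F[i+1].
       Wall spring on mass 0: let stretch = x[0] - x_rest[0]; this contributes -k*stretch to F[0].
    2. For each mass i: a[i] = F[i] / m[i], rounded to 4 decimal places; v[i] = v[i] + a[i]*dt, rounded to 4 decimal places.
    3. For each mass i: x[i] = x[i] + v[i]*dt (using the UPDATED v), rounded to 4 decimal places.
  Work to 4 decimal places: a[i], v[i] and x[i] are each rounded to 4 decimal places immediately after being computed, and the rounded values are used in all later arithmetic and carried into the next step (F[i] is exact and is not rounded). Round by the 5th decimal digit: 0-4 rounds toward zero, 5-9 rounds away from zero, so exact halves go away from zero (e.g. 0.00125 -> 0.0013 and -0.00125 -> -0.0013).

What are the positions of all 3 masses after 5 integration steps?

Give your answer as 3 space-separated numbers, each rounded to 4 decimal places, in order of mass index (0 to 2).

Step 0: x=[8.0000 10.0000 19.0000] v=[0.0000 0.0000 0.0000]
Step 1: x=[7.2500 11.7500 18.2500] v=[-3.0000 7.0000 -3.0000]
Step 2: x=[6.1563 14.0000 17.3750] v=[-4.3750 9.0000 -3.5000]
Step 3: x=[5.2735 15.1328 17.1563] v=[-3.5313 4.5313 -0.8750]
Step 4: x=[4.9639 14.3067 17.9317] v=[-1.2384 -3.3045 3.1015]
Step 5: x=[5.2017 12.0511 19.3008] v=[0.9511 -9.0223 5.4765]

Answer: 5.2017 12.0511 19.3008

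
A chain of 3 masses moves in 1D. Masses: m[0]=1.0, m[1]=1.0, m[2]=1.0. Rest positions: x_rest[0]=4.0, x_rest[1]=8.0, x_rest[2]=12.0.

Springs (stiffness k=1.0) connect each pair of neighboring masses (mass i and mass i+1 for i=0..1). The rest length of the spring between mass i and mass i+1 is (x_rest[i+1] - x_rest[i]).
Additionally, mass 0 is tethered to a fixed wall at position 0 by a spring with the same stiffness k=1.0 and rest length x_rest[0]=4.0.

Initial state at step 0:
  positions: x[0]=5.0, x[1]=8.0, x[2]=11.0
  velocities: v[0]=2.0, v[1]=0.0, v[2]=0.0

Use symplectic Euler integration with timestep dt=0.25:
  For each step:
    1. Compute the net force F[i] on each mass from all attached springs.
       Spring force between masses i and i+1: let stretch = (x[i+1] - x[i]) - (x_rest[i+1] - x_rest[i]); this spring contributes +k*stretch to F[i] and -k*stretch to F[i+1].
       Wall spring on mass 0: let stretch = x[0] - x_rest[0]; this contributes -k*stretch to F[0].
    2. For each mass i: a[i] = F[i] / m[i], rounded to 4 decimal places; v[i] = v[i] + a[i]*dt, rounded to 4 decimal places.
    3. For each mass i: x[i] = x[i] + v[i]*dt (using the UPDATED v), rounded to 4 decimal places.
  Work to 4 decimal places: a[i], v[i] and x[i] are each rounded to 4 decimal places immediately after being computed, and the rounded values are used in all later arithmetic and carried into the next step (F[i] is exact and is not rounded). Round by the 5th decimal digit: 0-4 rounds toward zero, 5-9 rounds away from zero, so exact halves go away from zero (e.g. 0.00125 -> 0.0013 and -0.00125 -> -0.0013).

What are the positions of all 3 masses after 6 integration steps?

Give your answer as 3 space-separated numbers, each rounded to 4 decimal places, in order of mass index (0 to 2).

Answer: 4.6004 8.5311 12.1313

Derivation:
Step 0: x=[5.0000 8.0000 11.0000] v=[2.0000 0.0000 0.0000]
Step 1: x=[5.3750 8.0000 11.0625] v=[1.5000 0.0000 0.2500]
Step 2: x=[5.5781 8.0274 11.1836] v=[0.8125 0.1094 0.4844]
Step 3: x=[5.5857 8.0989 11.3575] v=[0.0303 0.2861 0.6954]
Step 4: x=[5.4013 8.2170 11.5777] v=[-0.7378 0.4725 0.8808]
Step 5: x=[5.0553 8.3692 11.8379] v=[-1.3842 0.6088 1.0406]
Step 6: x=[4.6004 8.5311 12.1313] v=[-1.8196 0.6475 1.1734]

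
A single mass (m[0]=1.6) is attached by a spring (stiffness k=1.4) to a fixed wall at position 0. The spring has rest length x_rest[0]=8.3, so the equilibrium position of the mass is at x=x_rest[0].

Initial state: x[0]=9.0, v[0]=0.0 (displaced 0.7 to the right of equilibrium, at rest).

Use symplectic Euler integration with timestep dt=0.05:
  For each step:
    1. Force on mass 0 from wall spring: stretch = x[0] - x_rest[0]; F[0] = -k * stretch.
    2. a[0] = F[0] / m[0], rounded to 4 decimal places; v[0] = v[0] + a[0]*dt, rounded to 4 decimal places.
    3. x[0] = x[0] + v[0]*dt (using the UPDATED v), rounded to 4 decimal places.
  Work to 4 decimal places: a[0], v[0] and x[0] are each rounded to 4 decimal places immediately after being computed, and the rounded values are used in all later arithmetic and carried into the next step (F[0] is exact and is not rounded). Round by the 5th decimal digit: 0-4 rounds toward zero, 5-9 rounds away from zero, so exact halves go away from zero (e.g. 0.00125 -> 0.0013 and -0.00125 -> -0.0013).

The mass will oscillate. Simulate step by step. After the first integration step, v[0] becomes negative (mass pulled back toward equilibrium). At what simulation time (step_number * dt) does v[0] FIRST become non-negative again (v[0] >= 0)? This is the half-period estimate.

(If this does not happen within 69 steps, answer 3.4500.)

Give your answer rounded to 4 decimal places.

Answer: 3.4000

Derivation:
Step 0: x=[9.0000] v=[0.0000]
Step 1: x=[8.9985] v=[-0.0306]
Step 2: x=[8.9954] v=[-0.0612]
Step 3: x=[8.9908] v=[-0.0916]
Step 4: x=[8.9847] v=[-0.1218]
Step 5: x=[8.9771] v=[-0.1518]
Step 6: x=[8.9680] v=[-0.1814]
Step 7: x=[8.9575] v=[-0.2106]
Step 8: x=[8.9455] v=[-0.2394]
Step 9: x=[8.9321] v=[-0.2676]
Step 10: x=[8.9173] v=[-0.2953]
Step 11: x=[8.9012] v=[-0.3223]
Step 12: x=[8.8838] v=[-0.3486]
Step 13: x=[8.8651] v=[-0.3741]
Step 14: x=[8.8452] v=[-0.3988]
Step 15: x=[8.8241] v=[-0.4227]
Step 16: x=[8.8018] v=[-0.4456]
Step 17: x=[8.7784] v=[-0.4676]
Step 18: x=[8.7540] v=[-0.4885]
Step 19: x=[8.7286] v=[-0.5084]
Step 20: x=[8.7022] v=[-0.5272]
Step 21: x=[8.6750] v=[-0.5448]
Step 22: x=[8.6469] v=[-0.5612]
Step 23: x=[8.6181] v=[-0.5764]
Step 24: x=[8.5886] v=[-0.5903]
Step 25: x=[8.5585] v=[-0.6029]
Step 26: x=[8.5278] v=[-0.6142]
Step 27: x=[8.4966] v=[-0.6242]
Step 28: x=[8.4650] v=[-0.6328]
Step 29: x=[8.4330] v=[-0.6400]
Step 30: x=[8.4007] v=[-0.6458]
Step 31: x=[8.3682] v=[-0.6502]
Step 32: x=[8.3355] v=[-0.6532]
Step 33: x=[8.3028] v=[-0.6548]
Step 34: x=[8.2701] v=[-0.6549]
Step 35: x=[8.2374] v=[-0.6536]
Step 36: x=[8.2049] v=[-0.6509]
Step 37: x=[8.1726] v=[-0.6467]
Step 38: x=[8.1405] v=[-0.6411]
Step 39: x=[8.1088] v=[-0.6341]
Step 40: x=[8.0775] v=[-0.6257]
Step 41: x=[8.0467] v=[-0.6160]
Step 42: x=[8.0165] v=[-0.6049]
Step 43: x=[7.9869] v=[-0.5925]
Step 44: x=[7.9580] v=[-0.5788]
Step 45: x=[7.9298] v=[-0.5638]
Step 46: x=[7.9024] v=[-0.5476]
Step 47: x=[7.8759] v=[-0.5302]
Step 48: x=[7.8503] v=[-0.5116]
Step 49: x=[7.8257] v=[-0.4919]
Step 50: x=[7.8021] v=[-0.4712]
Step 51: x=[7.7796] v=[-0.4494]
Step 52: x=[7.7583] v=[-0.4266]
Step 53: x=[7.7382] v=[-0.4029]
Step 54: x=[7.7193] v=[-0.3783]
Step 55: x=[7.7017] v=[-0.3529]
Step 56: x=[7.6854] v=[-0.3267]
Step 57: x=[7.6704] v=[-0.2998]
Step 58: x=[7.6568] v=[-0.2723]
Step 59: x=[7.6446] v=[-0.2442]
Step 60: x=[7.6338] v=[-0.2155]
Step 61: x=[7.6245] v=[-0.1864]
Step 62: x=[7.6167] v=[-0.1568]
Step 63: x=[7.6104] v=[-0.1269]
Step 64: x=[7.6056] v=[-0.0967]
Step 65: x=[7.6023] v=[-0.0663]
Step 66: x=[7.6005] v=[-0.0358]
Step 67: x=[7.6002] v=[-0.0052]
Step 68: x=[7.6015] v=[0.0254]
First v>=0 after going negative at step 68, time=3.4000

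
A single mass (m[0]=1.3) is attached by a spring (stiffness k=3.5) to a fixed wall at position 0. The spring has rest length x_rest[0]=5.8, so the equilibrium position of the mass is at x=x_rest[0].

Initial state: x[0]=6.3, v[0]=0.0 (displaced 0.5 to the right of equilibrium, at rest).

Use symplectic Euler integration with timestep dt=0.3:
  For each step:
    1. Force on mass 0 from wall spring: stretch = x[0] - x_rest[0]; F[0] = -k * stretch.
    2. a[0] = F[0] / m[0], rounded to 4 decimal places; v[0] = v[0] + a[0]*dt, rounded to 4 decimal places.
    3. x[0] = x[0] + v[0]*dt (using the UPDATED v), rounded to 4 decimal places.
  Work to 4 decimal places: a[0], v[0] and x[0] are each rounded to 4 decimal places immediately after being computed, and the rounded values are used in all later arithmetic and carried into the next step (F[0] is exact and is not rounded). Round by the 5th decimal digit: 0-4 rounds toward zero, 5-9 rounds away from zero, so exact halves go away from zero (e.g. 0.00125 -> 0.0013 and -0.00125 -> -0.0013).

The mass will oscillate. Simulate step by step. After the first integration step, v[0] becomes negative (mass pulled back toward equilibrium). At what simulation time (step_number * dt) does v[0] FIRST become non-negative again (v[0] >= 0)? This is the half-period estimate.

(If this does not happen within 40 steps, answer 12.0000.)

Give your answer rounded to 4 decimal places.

Step 0: x=[6.3000] v=[0.0000]
Step 1: x=[6.1788] v=[-0.4039]
Step 2: x=[5.9659] v=[-0.7098]
Step 3: x=[5.7128] v=[-0.8438]
Step 4: x=[5.4808] v=[-0.7734]
Step 5: x=[5.3261] v=[-0.5156]
Step 6: x=[5.2863] v=[-0.1328]
Step 7: x=[5.3709] v=[0.2821]
First v>=0 after going negative at step 7, time=2.1000

Answer: 2.1000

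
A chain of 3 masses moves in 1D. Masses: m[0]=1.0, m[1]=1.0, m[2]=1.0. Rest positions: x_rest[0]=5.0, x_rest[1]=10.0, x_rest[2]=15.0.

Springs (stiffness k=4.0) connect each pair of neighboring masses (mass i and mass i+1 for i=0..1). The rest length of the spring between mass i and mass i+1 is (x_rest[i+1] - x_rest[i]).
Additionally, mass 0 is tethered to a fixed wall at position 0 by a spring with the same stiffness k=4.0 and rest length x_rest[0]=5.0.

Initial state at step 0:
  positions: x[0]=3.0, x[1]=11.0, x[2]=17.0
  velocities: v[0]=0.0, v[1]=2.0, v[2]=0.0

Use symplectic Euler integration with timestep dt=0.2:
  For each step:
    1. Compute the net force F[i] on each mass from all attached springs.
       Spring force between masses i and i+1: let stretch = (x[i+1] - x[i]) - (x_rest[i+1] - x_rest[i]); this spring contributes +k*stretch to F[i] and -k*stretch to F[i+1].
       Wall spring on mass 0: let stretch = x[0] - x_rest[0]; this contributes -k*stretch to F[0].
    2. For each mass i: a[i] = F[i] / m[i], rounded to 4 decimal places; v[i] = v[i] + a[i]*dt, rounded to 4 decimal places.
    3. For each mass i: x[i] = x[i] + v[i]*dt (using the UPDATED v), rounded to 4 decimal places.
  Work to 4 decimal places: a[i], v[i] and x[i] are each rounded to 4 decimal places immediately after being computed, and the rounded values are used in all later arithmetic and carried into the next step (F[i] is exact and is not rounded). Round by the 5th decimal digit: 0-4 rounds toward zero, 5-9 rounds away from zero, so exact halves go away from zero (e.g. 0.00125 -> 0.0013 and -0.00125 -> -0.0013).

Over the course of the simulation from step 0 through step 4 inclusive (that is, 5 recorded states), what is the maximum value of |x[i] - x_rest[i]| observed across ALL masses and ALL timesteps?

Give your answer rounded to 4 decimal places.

Answer: 2.6657

Derivation:
Step 0: x=[3.0000 11.0000 17.0000] v=[0.0000 2.0000 0.0000]
Step 1: x=[3.8000 11.0800 16.8400] v=[4.0000 0.4000 -0.8000]
Step 2: x=[5.1568 10.9168 16.5584] v=[6.7840 -0.8160 -1.4080]
Step 3: x=[6.6101 10.7347 16.1741] v=[7.2666 -0.9107 -1.9213]
Step 4: x=[7.6657 10.7629 15.7195] v=[5.2782 0.1411 -2.2728]
Max displacement = 2.6657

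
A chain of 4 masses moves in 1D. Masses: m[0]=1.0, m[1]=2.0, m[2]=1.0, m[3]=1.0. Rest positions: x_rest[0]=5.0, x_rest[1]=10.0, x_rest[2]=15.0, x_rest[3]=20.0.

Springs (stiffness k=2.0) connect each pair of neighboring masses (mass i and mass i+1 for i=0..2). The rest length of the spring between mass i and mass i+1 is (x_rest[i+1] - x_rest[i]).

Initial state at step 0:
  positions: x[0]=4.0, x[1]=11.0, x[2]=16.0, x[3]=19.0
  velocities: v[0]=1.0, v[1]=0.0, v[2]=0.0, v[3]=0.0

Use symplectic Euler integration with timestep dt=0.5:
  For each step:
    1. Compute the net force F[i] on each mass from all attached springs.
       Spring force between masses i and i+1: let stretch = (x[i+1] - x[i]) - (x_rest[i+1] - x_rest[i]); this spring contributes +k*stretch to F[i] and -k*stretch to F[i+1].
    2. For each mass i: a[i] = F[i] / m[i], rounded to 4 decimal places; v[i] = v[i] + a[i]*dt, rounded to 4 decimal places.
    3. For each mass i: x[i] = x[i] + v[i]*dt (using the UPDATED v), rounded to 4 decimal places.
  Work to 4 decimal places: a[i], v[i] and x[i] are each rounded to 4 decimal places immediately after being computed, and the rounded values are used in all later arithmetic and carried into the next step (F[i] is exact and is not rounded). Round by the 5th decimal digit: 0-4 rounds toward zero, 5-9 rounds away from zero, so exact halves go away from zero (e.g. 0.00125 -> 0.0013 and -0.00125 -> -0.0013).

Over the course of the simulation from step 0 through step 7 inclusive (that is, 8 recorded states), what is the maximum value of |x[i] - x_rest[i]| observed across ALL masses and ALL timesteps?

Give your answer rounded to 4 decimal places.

Step 0: x=[4.0000 11.0000 16.0000 19.0000] v=[1.0000 0.0000 0.0000 0.0000]
Step 1: x=[5.5000 10.5000 15.0000 20.0000] v=[3.0000 -1.0000 -2.0000 2.0000]
Step 2: x=[7.0000 9.8750 14.2500 21.0000] v=[3.0000 -1.2500 -1.5000 2.0000]
Step 3: x=[7.4375 9.6250 14.6875 21.1250] v=[0.8750 -0.5000 0.8750 0.2500]
Step 4: x=[6.4688 10.0938 15.8125 20.5313] v=[-1.9375 0.9375 2.2500 -1.1875]
Step 5: x=[4.8126 11.0860 16.4376 20.0782] v=[-3.3125 1.9844 1.2501 -0.9063]
Step 6: x=[3.7931 11.8478 16.2072 20.3048] v=[-2.0391 1.5235 -0.4609 0.4531]
Step 7: x=[4.3009 11.6857 15.8459 20.9826] v=[1.0156 -0.3242 -0.7227 1.3555]
Max displacement = 2.4375

Answer: 2.4375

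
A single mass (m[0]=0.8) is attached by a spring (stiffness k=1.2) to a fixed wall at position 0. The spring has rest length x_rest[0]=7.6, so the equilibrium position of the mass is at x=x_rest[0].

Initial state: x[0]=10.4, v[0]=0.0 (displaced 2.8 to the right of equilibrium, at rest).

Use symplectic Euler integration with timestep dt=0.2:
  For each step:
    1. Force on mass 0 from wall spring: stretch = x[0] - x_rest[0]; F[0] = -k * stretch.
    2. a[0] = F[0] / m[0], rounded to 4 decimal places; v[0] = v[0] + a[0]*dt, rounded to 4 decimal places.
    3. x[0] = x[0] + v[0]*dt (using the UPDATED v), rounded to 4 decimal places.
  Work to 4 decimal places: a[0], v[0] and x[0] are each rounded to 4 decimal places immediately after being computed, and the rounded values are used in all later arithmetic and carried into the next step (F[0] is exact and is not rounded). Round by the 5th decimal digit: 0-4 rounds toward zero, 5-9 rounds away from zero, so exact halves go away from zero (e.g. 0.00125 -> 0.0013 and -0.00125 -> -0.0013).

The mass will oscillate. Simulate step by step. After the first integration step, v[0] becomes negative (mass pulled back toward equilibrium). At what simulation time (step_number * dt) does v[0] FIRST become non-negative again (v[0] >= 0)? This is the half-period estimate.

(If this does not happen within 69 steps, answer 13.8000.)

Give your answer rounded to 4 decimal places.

Step 0: x=[10.4000] v=[0.0000]
Step 1: x=[10.2320] v=[-0.8400]
Step 2: x=[9.9061] v=[-1.6296]
Step 3: x=[9.4418] v=[-2.3214]
Step 4: x=[8.8670] v=[-2.8739]
Step 5: x=[8.2162] v=[-3.2540]
Step 6: x=[7.5284] v=[-3.4389]
Step 7: x=[6.8449] v=[-3.4174]
Step 8: x=[6.2067] v=[-3.1909]
Step 9: x=[5.6521] v=[-2.7729]
Step 10: x=[5.2144] v=[-2.1885]
Step 11: x=[4.9198] v=[-1.4728]
Step 12: x=[4.7861] v=[-0.6687]
Step 13: x=[4.8212] v=[0.1755]
First v>=0 after going negative at step 13, time=2.6000

Answer: 2.6000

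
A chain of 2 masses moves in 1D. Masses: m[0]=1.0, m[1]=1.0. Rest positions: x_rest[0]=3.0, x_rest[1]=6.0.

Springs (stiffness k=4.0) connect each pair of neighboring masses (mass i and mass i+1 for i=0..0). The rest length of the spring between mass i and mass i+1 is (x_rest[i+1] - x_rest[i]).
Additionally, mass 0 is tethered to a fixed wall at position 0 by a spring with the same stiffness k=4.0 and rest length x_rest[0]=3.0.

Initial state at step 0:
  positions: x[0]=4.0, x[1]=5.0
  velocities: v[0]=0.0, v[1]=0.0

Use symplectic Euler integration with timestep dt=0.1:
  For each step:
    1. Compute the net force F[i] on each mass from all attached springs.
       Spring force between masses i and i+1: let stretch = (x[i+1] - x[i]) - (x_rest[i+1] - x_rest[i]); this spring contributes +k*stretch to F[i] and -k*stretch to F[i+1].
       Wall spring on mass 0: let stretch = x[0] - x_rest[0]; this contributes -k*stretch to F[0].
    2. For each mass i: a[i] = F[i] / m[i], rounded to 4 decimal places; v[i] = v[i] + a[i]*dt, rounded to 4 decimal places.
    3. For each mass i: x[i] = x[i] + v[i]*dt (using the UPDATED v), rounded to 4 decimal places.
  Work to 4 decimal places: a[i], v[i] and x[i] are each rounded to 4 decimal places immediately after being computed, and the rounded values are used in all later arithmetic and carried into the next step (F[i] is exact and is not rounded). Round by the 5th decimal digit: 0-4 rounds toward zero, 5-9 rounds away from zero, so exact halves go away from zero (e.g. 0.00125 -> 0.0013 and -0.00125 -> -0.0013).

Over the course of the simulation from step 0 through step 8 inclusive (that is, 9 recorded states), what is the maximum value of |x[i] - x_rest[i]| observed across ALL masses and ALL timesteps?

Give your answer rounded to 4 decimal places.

Step 0: x=[4.0000 5.0000] v=[0.0000 0.0000]
Step 1: x=[3.8800 5.0800] v=[-1.2000 0.8000]
Step 2: x=[3.6528 5.2320] v=[-2.2720 1.5200]
Step 3: x=[3.3427 5.4408] v=[-3.1014 2.0883]
Step 4: x=[2.9828 5.6857] v=[-3.5992 2.4491]
Step 5: x=[2.6117 5.9425] v=[-3.7112 2.5679]
Step 6: x=[2.2693 6.1861] v=[-3.4236 2.4356]
Step 7: x=[1.9928 6.3930] v=[-2.7646 2.0689]
Step 8: x=[1.8126 6.5439] v=[-1.8016 1.5088]
Max displacement = 1.1874

Answer: 1.1874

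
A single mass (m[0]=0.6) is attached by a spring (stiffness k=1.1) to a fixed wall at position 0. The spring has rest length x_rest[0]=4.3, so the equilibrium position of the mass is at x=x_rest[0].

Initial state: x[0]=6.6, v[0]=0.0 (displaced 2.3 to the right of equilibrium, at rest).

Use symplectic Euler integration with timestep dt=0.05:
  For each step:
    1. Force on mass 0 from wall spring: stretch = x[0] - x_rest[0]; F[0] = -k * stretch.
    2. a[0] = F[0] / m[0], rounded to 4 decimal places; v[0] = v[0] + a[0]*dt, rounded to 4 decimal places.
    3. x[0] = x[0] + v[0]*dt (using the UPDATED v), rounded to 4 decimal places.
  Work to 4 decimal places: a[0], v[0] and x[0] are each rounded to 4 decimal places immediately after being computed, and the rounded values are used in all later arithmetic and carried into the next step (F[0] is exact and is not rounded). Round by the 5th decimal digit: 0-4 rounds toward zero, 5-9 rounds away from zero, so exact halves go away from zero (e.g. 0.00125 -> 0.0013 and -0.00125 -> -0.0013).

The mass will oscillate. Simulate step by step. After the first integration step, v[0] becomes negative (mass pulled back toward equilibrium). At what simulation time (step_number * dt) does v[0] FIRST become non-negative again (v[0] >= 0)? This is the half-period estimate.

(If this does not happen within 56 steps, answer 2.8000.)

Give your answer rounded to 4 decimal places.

Answer: 2.3500

Derivation:
Step 0: x=[6.6000] v=[0.0000]
Step 1: x=[6.5895] v=[-0.2108]
Step 2: x=[6.5685] v=[-0.4207]
Step 3: x=[6.5371] v=[-0.6286]
Step 4: x=[6.4954] v=[-0.8337]
Step 5: x=[6.4437] v=[-1.0349]
Step 6: x=[6.3821] v=[-1.2314]
Step 7: x=[6.3110] v=[-1.4223]
Step 8: x=[6.2307] v=[-1.6066]
Step 9: x=[6.1415] v=[-1.7836]
Step 10: x=[6.0439] v=[-1.9524]
Step 11: x=[5.9383] v=[-2.1123]
Step 12: x=[5.8252] v=[-2.2625]
Step 13: x=[5.7051] v=[-2.4023]
Step 14: x=[5.5785] v=[-2.5311]
Step 15: x=[5.4461] v=[-2.6483]
Step 16: x=[5.3084] v=[-2.7534]
Step 17: x=[5.1661] v=[-2.8458]
Step 18: x=[5.0198] v=[-2.9252]
Step 19: x=[4.8702] v=[-2.9912]
Step 20: x=[4.7180] v=[-3.0435]
Step 21: x=[4.5639] v=[-3.0818]
Step 22: x=[4.4086] v=[-3.1060]
Step 23: x=[4.2528] v=[-3.1160]
Step 24: x=[4.0972] v=[-3.1117]
Step 25: x=[3.9425] v=[-3.0931]
Step 26: x=[3.7895] v=[-3.0603]
Step 27: x=[3.6388] v=[-3.0135]
Step 28: x=[3.4912] v=[-2.9529]
Step 29: x=[3.3473] v=[-2.8788]
Step 30: x=[3.2077] v=[-2.7915]
Step 31: x=[3.0731] v=[-2.6914]
Step 32: x=[2.9442] v=[-2.5789]
Step 33: x=[2.8215] v=[-2.4546]
Step 34: x=[2.7055] v=[-2.3191]
Step 35: x=[2.5969] v=[-2.1729]
Step 36: x=[2.4961] v=[-2.0168]
Step 37: x=[2.4035] v=[-1.8514]
Step 38: x=[2.3196] v=[-1.6776]
Step 39: x=[2.2448] v=[-1.4961]
Step 40: x=[2.1794] v=[-1.3077]
Step 41: x=[2.1237] v=[-1.1133]
Step 42: x=[2.0780] v=[-0.9138]
Step 43: x=[2.0425] v=[-0.7101]
Step 44: x=[2.0173] v=[-0.5032]
Step 45: x=[2.0026] v=[-0.2940]
Step 46: x=[1.9984] v=[-0.0834]
Step 47: x=[2.0048] v=[0.1276]
First v>=0 after going negative at step 47, time=2.3500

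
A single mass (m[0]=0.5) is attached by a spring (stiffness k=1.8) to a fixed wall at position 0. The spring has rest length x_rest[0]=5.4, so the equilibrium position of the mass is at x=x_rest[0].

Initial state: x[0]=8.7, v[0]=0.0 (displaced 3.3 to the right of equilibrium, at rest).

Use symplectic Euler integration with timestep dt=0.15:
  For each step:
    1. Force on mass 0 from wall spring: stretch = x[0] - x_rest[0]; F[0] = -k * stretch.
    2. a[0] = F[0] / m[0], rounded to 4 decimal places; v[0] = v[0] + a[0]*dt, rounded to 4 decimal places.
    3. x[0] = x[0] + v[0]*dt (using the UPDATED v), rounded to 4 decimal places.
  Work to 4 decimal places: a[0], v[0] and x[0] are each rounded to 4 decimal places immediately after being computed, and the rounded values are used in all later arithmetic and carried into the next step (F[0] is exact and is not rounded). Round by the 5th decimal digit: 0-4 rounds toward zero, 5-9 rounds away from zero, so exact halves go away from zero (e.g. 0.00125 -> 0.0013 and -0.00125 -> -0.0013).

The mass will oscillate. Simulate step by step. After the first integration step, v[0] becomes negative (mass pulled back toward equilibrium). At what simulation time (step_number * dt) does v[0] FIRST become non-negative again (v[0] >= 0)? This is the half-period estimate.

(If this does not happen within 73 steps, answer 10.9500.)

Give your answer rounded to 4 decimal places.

Answer: 1.8000

Derivation:
Step 0: x=[8.7000] v=[0.0000]
Step 1: x=[8.4327] v=[-1.7820]
Step 2: x=[7.9197] v=[-3.4197]
Step 3: x=[7.2027] v=[-4.7803]
Step 4: x=[6.3396] v=[-5.7538]
Step 5: x=[5.4004] v=[-6.2612]
Step 6: x=[4.4612] v=[-6.2614]
Step 7: x=[3.5980] v=[-5.7544]
Step 8: x=[2.8808] v=[-4.7813]
Step 9: x=[2.3677] v=[-3.4209]
Step 10: x=[2.1002] v=[-1.7835]
Step 11: x=[2.1000] v=[-0.0016]
Step 12: x=[2.3671] v=[1.7804]
First v>=0 after going negative at step 12, time=1.8000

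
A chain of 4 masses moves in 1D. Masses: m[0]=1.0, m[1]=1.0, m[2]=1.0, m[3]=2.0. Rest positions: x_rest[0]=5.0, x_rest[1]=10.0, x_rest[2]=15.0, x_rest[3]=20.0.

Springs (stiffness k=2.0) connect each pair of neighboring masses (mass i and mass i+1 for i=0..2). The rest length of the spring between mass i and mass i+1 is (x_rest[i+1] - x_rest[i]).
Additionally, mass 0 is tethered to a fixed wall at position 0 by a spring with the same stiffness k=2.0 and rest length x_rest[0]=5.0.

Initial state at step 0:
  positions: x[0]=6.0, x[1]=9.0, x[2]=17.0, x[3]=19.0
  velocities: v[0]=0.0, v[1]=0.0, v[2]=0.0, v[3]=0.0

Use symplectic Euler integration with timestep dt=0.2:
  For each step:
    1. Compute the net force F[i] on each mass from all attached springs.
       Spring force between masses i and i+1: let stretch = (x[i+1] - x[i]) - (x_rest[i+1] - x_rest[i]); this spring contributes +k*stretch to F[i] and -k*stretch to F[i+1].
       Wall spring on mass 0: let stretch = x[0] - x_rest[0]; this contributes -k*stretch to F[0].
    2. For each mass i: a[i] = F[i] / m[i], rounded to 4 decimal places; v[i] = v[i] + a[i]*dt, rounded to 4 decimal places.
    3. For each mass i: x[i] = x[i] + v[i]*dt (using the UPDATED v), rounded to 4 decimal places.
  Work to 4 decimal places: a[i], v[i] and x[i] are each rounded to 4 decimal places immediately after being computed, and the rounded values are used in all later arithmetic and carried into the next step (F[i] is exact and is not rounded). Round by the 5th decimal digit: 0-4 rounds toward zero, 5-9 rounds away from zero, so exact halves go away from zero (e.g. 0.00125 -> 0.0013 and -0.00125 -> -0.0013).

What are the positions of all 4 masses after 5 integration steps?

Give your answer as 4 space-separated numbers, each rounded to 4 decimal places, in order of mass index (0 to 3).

Answer: 4.3296 11.6275 13.1583 20.1068

Derivation:
Step 0: x=[6.0000 9.0000 17.0000 19.0000] v=[0.0000 0.0000 0.0000 0.0000]
Step 1: x=[5.7600 9.4000 16.5200 19.1200] v=[-1.2000 2.0000 -2.4000 0.6000]
Step 2: x=[5.3504 10.0784 15.6784 19.3360] v=[-2.0480 3.3920 -4.2080 1.0800]
Step 3: x=[4.8910 10.8266 14.6814 19.6057] v=[-2.2970 3.7408 -4.9850 1.3485]
Step 4: x=[4.5152 11.4083 13.7700 19.8784] v=[-1.8792 2.9085 -4.5572 1.3636]
Step 5: x=[4.3296 11.6275 13.1583 20.1068] v=[-0.9280 1.0959 -3.0585 1.1419]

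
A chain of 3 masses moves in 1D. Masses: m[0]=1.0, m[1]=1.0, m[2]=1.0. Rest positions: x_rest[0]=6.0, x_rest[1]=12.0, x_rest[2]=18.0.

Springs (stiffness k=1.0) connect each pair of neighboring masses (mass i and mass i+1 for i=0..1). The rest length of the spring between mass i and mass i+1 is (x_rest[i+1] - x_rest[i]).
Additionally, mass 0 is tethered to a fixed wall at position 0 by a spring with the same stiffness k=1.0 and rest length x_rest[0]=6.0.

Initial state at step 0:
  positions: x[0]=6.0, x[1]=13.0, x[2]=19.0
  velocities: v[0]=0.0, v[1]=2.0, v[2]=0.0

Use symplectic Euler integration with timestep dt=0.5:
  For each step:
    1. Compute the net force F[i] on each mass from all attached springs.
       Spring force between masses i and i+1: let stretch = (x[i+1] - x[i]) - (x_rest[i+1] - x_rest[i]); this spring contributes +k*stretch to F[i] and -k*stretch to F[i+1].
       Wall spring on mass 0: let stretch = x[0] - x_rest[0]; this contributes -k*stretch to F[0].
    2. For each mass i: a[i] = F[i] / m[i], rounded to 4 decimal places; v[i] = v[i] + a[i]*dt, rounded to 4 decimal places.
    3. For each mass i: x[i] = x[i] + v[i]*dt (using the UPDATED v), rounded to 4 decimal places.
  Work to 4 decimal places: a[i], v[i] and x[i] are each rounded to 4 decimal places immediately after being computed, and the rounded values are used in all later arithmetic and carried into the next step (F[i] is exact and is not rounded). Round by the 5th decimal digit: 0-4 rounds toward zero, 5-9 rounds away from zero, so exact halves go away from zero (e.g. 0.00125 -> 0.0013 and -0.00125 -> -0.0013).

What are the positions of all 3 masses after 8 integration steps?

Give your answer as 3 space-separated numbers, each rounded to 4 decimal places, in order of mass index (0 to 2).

Step 0: x=[6.0000 13.0000 19.0000] v=[0.0000 2.0000 0.0000]
Step 1: x=[6.2500 13.7500 19.0000] v=[0.5000 1.5000 0.0000]
Step 2: x=[6.8125 13.9375 19.1875] v=[1.1250 0.3750 0.3750]
Step 3: x=[7.4532 13.6563 19.5625] v=[1.2813 -0.5625 0.7500]
Step 4: x=[7.7814 13.3008 19.9610] v=[0.6563 -0.7110 0.7969]
Step 5: x=[7.5441 13.2305 20.1944] v=[-0.4747 -0.1406 0.4668]
Step 6: x=[6.8423 13.4796 20.1868] v=[-1.4036 0.4982 -0.0152]
Step 7: x=[6.0893 13.7462 20.0024] v=[-1.5061 0.5332 -0.3688]
Step 8: x=[5.7282 13.6626 19.7540] v=[-0.7223 -0.1672 -0.4969]

Answer: 5.7282 13.6626 19.7540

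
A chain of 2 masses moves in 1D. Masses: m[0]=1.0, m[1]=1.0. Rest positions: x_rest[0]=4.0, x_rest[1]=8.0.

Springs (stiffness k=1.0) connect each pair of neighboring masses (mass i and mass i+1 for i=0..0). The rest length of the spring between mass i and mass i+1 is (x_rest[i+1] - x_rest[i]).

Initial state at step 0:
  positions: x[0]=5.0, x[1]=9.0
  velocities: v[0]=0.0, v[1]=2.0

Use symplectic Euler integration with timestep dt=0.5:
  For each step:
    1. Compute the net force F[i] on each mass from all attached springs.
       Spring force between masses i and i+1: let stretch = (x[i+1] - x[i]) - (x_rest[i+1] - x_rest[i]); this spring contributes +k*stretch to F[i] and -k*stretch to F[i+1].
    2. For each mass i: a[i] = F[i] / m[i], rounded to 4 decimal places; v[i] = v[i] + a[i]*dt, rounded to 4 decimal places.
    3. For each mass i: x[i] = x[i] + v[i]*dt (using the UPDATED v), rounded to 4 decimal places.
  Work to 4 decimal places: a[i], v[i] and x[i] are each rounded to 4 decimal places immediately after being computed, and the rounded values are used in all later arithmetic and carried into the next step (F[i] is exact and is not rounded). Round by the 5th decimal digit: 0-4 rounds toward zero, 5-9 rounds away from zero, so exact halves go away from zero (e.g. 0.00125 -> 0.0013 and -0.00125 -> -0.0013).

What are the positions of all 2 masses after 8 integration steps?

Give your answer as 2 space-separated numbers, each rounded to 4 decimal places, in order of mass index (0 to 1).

Step 0: x=[5.0000 9.0000] v=[0.0000 2.0000]
Step 1: x=[5.0000 10.0000] v=[0.0000 2.0000]
Step 2: x=[5.2500 10.7500] v=[0.5000 1.5000]
Step 3: x=[5.8750 11.1250] v=[1.2500 0.7500]
Step 4: x=[6.8125 11.1875] v=[1.8750 0.1250]
Step 5: x=[7.8438 11.1563] v=[2.0625 -0.0625]
Step 6: x=[8.7032 11.2970] v=[1.7188 0.2813]
Step 7: x=[9.2111 11.7892] v=[1.0157 0.9844]
Step 8: x=[9.3635 12.6369] v=[0.3048 1.6954]

Answer: 9.3635 12.6369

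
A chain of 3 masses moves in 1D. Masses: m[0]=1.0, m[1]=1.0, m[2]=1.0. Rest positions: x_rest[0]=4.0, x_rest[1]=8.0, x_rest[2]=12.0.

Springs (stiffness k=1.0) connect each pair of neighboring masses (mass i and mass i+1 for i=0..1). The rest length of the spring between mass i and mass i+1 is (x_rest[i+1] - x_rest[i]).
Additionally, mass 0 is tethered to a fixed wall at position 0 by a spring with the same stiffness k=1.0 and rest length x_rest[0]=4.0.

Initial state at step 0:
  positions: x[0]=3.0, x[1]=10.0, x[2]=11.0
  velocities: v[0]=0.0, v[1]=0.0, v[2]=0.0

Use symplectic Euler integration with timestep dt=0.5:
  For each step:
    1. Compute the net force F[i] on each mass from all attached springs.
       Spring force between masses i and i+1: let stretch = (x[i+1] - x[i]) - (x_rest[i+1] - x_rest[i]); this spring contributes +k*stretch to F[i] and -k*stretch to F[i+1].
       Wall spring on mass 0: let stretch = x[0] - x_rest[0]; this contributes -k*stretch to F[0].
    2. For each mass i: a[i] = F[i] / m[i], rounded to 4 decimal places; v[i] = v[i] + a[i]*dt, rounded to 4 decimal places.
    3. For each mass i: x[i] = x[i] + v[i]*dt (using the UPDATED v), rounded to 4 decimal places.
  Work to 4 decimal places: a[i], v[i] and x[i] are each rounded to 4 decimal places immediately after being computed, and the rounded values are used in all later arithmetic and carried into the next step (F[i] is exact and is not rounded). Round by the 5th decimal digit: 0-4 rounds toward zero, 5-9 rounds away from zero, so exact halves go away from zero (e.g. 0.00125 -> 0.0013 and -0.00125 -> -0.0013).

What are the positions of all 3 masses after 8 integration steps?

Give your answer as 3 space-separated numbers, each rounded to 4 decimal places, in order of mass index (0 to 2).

Answer: 4.3784 7.9102 11.8529

Derivation:
Step 0: x=[3.0000 10.0000 11.0000] v=[0.0000 0.0000 0.0000]
Step 1: x=[4.0000 8.5000 11.7500] v=[2.0000 -3.0000 1.5000]
Step 2: x=[5.1250 6.6875 12.6875] v=[2.2500 -3.6250 1.8750]
Step 3: x=[5.3594 5.9844 13.1250] v=[0.4688 -1.4063 0.8750]
Step 4: x=[4.4102 6.9102 12.7774] v=[-1.8984 1.8515 -0.6953]
Step 5: x=[2.9835 8.6778 11.9630] v=[-2.8535 3.5351 -1.6289]
Step 6: x=[2.2345 9.8431 11.3273] v=[-1.4981 2.3306 -1.2715]
Step 7: x=[2.8290 9.4773 11.3205] v=[1.1890 -0.7316 -0.0136]
Step 8: x=[4.3784 7.9102 11.8529] v=[3.0987 -3.1342 1.0648]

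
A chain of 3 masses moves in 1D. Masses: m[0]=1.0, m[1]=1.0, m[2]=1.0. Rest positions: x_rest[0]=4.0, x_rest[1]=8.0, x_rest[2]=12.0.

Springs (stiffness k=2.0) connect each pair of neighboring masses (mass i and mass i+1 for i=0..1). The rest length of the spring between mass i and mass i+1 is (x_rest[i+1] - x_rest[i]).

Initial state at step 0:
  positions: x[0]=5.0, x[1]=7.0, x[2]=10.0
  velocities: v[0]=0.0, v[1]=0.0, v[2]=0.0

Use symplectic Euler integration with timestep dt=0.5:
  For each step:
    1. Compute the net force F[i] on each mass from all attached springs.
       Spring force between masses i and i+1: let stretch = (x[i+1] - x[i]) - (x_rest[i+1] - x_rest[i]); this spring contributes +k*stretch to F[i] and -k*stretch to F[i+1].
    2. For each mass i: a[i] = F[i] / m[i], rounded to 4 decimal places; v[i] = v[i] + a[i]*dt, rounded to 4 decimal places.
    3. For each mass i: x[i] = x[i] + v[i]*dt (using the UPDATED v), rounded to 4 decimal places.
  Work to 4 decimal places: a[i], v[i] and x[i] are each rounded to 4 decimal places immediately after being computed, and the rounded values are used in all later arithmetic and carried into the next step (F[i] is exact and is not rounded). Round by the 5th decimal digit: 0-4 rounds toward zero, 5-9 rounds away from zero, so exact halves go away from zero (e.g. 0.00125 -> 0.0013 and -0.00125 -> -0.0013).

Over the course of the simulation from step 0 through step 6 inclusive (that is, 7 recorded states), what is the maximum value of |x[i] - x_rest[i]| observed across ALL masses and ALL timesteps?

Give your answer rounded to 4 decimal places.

Step 0: x=[5.0000 7.0000 10.0000] v=[0.0000 0.0000 0.0000]
Step 1: x=[4.0000 7.5000 10.5000] v=[-2.0000 1.0000 1.0000]
Step 2: x=[2.7500 7.7500 11.5000] v=[-2.5000 0.5000 2.0000]
Step 3: x=[2.0000 7.3750 12.6250] v=[-1.5000 -0.7500 2.2500]
Step 4: x=[1.9375 6.9375 13.1250] v=[-0.1250 -0.8750 1.0000]
Step 5: x=[2.3750 7.0938 12.5313] v=[0.8750 0.3125 -1.1875]
Step 6: x=[3.1719 7.6094 11.2188] v=[1.5938 1.0312 -2.6250]
Max displacement = 2.0625

Answer: 2.0625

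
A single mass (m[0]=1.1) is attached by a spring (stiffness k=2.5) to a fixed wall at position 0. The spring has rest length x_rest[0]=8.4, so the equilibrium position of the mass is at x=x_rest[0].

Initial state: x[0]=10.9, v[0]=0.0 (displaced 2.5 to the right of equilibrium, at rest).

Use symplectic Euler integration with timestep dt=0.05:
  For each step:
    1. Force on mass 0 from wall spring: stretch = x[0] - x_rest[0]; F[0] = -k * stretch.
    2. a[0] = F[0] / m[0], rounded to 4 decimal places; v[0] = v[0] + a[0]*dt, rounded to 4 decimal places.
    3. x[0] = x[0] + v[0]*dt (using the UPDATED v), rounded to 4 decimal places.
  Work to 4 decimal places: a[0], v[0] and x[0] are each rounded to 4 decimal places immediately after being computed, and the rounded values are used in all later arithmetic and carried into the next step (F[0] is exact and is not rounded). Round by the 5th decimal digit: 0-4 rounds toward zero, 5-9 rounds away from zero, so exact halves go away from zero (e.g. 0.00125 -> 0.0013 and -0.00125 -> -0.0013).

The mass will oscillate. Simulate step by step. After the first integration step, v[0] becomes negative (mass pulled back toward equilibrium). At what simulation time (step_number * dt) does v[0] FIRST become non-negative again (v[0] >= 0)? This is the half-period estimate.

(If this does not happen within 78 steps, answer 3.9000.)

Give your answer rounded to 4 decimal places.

Answer: 2.1000

Derivation:
Step 0: x=[10.9000] v=[0.0000]
Step 1: x=[10.8858] v=[-0.2841]
Step 2: x=[10.8575] v=[-0.5666]
Step 3: x=[10.8152] v=[-0.8459]
Step 4: x=[10.7592] v=[-1.1204]
Step 5: x=[10.6898] v=[-1.3885]
Step 6: x=[10.6074] v=[-1.6487]
Step 7: x=[10.5124] v=[-1.8995]
Step 8: x=[10.4054] v=[-2.1395]
Step 9: x=[10.2870] v=[-2.3674]
Step 10: x=[10.1579] v=[-2.5818]
Step 11: x=[10.0188] v=[-2.7816]
Step 12: x=[9.8705] v=[-2.9656]
Step 13: x=[9.7139] v=[-3.1327]
Step 14: x=[9.5498] v=[-3.2820]
Step 15: x=[9.3792] v=[-3.4127]
Step 16: x=[9.2030] v=[-3.5240]
Step 17: x=[9.0222] v=[-3.6153]
Step 18: x=[8.8379] v=[-3.6860]
Step 19: x=[8.6511] v=[-3.7358]
Step 20: x=[8.4629] v=[-3.7643]
Step 21: x=[8.2743] v=[-3.7715]
Step 22: x=[8.0864] v=[-3.7572]
Step 23: x=[7.9003] v=[-3.7216]
Step 24: x=[7.7171] v=[-3.6648]
Step 25: x=[7.5377] v=[-3.5872]
Step 26: x=[7.3632] v=[-3.4892]
Step 27: x=[7.1946] v=[-3.3714]
Step 28: x=[7.0329] v=[-3.2344]
Step 29: x=[6.8789] v=[-3.0791]
Step 30: x=[6.7336] v=[-2.9063]
Step 31: x=[6.5978] v=[-2.7169]
Step 32: x=[6.4722] v=[-2.5121]
Step 33: x=[6.3576] v=[-2.2930]
Step 34: x=[6.2546] v=[-2.0609]
Step 35: x=[6.1637] v=[-1.8171]
Step 36: x=[6.0856] v=[-1.5630]
Step 37: x=[6.0206] v=[-1.3000]
Step 38: x=[5.9691] v=[-1.0296]
Step 39: x=[5.9314] v=[-0.7534]
Step 40: x=[5.9078] v=[-0.4729]
Step 41: x=[5.8983] v=[-0.1897]
Step 42: x=[5.9030] v=[0.0946]
First v>=0 after going negative at step 42, time=2.1000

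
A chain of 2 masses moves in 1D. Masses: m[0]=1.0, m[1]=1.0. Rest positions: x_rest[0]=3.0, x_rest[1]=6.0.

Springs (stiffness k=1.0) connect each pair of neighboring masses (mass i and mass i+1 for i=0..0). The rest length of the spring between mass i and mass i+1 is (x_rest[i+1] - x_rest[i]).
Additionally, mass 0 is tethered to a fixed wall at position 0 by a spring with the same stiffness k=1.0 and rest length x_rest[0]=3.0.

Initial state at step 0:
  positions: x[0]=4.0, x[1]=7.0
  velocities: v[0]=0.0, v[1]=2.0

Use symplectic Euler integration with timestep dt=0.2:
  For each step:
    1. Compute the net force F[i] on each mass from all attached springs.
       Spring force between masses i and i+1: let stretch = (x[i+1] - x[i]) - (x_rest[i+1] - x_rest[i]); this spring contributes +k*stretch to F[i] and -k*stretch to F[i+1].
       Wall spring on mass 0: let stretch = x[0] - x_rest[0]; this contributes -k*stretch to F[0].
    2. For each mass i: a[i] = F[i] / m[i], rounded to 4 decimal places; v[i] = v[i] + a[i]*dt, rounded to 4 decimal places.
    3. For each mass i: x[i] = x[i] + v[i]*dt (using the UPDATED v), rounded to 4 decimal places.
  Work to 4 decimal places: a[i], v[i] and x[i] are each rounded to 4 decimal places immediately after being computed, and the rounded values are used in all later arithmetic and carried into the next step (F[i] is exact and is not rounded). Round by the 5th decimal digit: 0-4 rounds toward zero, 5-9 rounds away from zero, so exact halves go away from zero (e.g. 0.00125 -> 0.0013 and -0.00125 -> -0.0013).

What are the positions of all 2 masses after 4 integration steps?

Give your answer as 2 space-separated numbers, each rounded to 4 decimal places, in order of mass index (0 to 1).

Answer: 3.7945 8.4249

Derivation:
Step 0: x=[4.0000 7.0000] v=[0.0000 2.0000]
Step 1: x=[3.9600 7.4000] v=[-0.2000 2.0000]
Step 2: x=[3.8992 7.7824] v=[-0.3040 1.9120]
Step 3: x=[3.8378 8.1295] v=[-0.3072 1.7354]
Step 4: x=[3.7945 8.4249] v=[-0.2164 1.4771]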